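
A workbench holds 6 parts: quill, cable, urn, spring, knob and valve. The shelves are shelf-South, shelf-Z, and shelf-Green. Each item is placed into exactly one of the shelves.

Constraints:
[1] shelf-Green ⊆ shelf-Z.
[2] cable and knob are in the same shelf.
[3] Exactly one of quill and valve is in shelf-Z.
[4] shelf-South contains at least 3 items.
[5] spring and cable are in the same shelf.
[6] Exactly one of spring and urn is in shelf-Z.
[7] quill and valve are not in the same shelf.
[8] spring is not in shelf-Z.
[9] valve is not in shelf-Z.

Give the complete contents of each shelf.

shelf-South = {cable, knob, spring, valve}; shelf-Z = {quill, urn}; shelf-Green = {}

From (8): spring ∉ shelf-Z.
From (9): valve ∉ shelf-Z.
(1) contrapositive: spring ∉ shelf-Green.
(1) contrapositive: valve ∉ shelf-Green.
(3) (exactly one): quill ∈ shelf-Z.
(5): cable matches spring: cable ∉ shelf-Z.
(5): cable matches spring: cable ∉ shelf-Green.
(6) (exactly one): urn ∈ shelf-Z.
Only one shelf left: cable ∈ shelf-South.
Only one shelf left: spring ∈ shelf-South.
Only one shelf left: valve ∈ shelf-South.
(2): knob matches cable: knob ∈ shelf-South.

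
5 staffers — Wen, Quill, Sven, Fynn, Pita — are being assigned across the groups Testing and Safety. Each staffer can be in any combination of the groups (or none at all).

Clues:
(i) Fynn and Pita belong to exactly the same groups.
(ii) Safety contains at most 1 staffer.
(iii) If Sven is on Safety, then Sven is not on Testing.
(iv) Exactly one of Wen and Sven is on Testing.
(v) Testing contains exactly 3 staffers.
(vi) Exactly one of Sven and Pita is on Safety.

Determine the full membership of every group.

Testing = {Fynn, Pita, Wen}; Safety = {Sven}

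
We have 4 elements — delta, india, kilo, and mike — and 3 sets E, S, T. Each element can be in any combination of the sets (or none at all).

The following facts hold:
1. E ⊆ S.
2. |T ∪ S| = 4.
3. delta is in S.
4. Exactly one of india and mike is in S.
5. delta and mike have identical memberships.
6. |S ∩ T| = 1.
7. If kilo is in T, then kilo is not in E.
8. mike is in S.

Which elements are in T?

T = {india, kilo}

From (3): delta ∈ S.
From (8): mike ∈ S.
(4) (exactly one): india ∉ S.
(1) contrapositive: india ∉ E.
Suppose delta ∈ T: no assignment then satisfies all the clues, so delta ∉ T.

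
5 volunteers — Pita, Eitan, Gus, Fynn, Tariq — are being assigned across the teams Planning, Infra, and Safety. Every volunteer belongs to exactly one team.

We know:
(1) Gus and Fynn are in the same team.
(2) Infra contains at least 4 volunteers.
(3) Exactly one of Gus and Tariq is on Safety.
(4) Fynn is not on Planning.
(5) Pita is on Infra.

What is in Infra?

From (4): Fynn ∉ Planning.
From (5): Pita ∈ Infra.
(1): Gus matches Fynn: Gus ∉ Planning.
Suppose Eitan ∉ Infra: no assignment then satisfies all the clues, so Eitan ∈ Infra.

Infra = {Eitan, Fynn, Gus, Pita}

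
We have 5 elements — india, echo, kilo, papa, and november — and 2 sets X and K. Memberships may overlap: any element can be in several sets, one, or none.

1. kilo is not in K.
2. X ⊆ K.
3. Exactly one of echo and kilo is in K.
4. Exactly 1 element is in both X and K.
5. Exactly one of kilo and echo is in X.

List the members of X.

X = {echo}

From (1): kilo ∉ K.
(2) contrapositive: kilo ∉ X.
(3) (exactly one): echo ∈ K.
(5) (exactly one): echo ∈ X.
Suppose india ∈ X: no assignment then satisfies all the clues, so india ∉ X.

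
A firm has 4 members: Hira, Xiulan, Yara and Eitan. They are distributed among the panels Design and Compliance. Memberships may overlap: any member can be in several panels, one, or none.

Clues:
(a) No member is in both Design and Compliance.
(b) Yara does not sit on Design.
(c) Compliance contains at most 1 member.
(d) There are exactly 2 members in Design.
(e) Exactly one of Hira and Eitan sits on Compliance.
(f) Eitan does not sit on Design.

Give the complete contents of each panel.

From (b): Yara ∉ Design.
From (f): Eitan ∉ Design.
(d): only 2 candidates remain for Design, so all are in.
(a) (disjoint): Hira ∉ Compliance.
(a) (disjoint): Xiulan ∉ Compliance.
(e) (exactly one): Eitan ∈ Compliance.
(c): Compliance already has 1, so the rest are out.

Design = {Hira, Xiulan}; Compliance = {Eitan}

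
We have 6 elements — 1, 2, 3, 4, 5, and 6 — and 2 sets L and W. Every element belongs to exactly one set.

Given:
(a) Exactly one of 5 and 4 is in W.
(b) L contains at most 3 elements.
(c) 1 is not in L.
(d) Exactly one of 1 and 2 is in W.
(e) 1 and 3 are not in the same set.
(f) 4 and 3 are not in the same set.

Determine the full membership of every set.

From (c): 1 ∉ L.
Only one set left: 1 ∈ W.
(d) (exactly one): 2 ∉ W.
(e): 3 ∉ W.
Only one set left: 2 ∈ L.
Only one set left: 3 ∈ L.
(f): 4 ∉ L.
Only one set left: 4 ∈ W.
(a) (exactly one): 5 ∉ W.
Only one set left: 5 ∈ L.
(b): L already has 3, so the rest are out.
Only one set left: 6 ∈ W.

L = {2, 3, 5}; W = {1, 4, 6}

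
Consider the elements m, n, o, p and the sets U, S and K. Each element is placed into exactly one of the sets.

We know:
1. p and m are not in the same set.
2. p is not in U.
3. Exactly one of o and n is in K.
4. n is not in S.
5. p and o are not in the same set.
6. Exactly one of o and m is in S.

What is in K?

K = {n, p}

From (2): p ∉ U.
From (4): n ∉ S.
Suppose m ∈ K: no assignment then satisfies all the clues, so m ∉ K.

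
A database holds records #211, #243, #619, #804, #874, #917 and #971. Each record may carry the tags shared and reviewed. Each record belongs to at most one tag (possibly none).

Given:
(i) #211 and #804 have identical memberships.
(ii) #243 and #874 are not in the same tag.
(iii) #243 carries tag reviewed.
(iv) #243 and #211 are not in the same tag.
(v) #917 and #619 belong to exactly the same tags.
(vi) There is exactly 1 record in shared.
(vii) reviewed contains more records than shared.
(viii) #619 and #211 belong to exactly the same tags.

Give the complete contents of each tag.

shared = {#874}; reviewed = {#243, #971}

From (iii): #243 ∈ reviewed.
(ii): #874 ∉ reviewed.
(iv): #211 ∉ reviewed.
(viii): #619 matches #211: #619 ∉ reviewed.
(i): #804 matches #211: #804 ∉ reviewed.
(v): #917 matches #619: #917 ∉ reviewed.
Suppose #211 ∈ shared: no assignment then satisfies all the clues, so #211 ∉ shared.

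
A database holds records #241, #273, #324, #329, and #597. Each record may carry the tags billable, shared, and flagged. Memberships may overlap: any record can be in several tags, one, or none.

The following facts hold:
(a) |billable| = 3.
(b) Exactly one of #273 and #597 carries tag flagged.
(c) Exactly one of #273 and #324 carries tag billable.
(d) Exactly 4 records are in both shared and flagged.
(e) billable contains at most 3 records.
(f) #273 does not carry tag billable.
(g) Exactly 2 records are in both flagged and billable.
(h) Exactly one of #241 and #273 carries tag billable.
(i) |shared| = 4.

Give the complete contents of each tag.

billable = {#241, #324, #597}; shared = {#241, #273, #324, #329}; flagged = {#241, #273, #324, #329}

From (f): #273 ∉ billable.
(c) (exactly one): #324 ∈ billable.
(h) (exactly one): #241 ∈ billable.
Suppose #241 ∉ shared: no assignment then satisfies all the clues, so #241 ∈ shared.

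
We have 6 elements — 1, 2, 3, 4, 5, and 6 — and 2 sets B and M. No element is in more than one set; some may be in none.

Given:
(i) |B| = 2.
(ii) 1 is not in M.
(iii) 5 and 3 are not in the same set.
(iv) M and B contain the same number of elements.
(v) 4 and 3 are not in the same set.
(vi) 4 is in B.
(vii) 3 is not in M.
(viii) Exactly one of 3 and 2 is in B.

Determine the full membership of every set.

B = {2, 4}; M = {5, 6}

From (ii): 1 ∉ M.
From (vi): 4 ∈ B.
From (vii): 3 ∉ M.
(v): 3 ∉ B.
(viii) (exactly one): 2 ∈ B.
(i): B already has 2, so the rest are out.
Suppose 5 ∉ M: no assignment then satisfies all the clues, so 5 ∈ M.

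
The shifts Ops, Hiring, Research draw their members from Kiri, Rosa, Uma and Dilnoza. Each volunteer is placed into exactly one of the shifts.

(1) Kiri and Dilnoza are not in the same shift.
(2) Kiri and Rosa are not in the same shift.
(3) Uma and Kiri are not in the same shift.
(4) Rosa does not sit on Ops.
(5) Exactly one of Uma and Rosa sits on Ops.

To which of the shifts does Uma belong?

From (4): Rosa ∉ Ops.
(5) (exactly one): Uma ∈ Ops.
(3): Kiri ∉ Ops.

Uma: Ops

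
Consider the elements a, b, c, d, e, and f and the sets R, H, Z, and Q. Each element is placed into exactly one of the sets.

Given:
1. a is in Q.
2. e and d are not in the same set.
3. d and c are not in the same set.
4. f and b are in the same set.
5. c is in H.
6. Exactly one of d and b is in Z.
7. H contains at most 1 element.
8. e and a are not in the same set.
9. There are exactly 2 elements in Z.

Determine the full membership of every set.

R = {e}; H = {c}; Z = {b, f}; Q = {a, d}

From (1): a ∈ Q.
From (5): c ∈ H.
(3): d ∉ H.
(7): H already has 1, so the rest are out.
(8): e ∉ Q.
Suppose b ∈ R: no assignment then satisfies all the clues, so b ∉ R.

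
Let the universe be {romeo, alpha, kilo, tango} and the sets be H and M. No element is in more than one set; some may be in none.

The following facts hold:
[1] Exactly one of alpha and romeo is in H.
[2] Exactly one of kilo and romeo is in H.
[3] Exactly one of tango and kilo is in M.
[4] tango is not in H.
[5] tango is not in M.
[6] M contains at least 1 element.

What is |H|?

From (4): tango ∉ H.
From (5): tango ∉ M.
(3) (exactly one): kilo ∈ M.
(2) (exactly one): romeo ∈ H.
(1) (exactly one): alpha ∉ H.

1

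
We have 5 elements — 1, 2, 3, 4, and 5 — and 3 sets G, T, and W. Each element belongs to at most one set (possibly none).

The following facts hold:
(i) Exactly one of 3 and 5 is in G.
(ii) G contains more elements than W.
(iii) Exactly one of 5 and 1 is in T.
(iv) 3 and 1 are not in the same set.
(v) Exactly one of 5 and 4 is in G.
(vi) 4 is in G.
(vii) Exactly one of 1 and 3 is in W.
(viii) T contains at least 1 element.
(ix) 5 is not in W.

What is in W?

W = {1}

From (vi): 4 ∈ G.
From (ix): 5 ∉ W.
(v) (exactly one): 5 ∉ G.
(i) (exactly one): 3 ∈ G.
(iv): 1 ∉ G.
(vii) (exactly one): 1 ∈ W.
(iii) (exactly one): 5 ∈ T.
Suppose 2 ∈ W: no assignment then satisfies all the clues, so 2 ∉ W.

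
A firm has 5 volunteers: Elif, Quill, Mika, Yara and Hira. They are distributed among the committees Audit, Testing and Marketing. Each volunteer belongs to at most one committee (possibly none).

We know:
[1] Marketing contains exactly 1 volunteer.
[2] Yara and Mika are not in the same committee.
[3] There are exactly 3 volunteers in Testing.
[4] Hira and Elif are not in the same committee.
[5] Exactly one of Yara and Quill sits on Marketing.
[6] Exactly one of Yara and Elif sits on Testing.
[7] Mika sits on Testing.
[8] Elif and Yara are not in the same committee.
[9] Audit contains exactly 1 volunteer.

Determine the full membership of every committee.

From (7): Mika ∈ Testing.
(2): Yara ∉ Testing.
(6) (exactly one): Elif ∈ Testing.
(4): Hira ∉ Testing.
(3): only 3 candidates remain for Testing, so all are in.
(5) (exactly one): Yara ∈ Marketing.
(9): only 1 candidates remain for Audit, so all are in.

Audit = {Hira}; Testing = {Elif, Mika, Quill}; Marketing = {Yara}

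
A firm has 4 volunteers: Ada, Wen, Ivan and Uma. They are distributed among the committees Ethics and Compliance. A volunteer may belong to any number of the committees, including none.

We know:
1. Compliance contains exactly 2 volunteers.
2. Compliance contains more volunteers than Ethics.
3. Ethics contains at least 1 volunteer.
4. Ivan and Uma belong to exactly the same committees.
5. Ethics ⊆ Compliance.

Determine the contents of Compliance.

Compliance = {Ada, Wen}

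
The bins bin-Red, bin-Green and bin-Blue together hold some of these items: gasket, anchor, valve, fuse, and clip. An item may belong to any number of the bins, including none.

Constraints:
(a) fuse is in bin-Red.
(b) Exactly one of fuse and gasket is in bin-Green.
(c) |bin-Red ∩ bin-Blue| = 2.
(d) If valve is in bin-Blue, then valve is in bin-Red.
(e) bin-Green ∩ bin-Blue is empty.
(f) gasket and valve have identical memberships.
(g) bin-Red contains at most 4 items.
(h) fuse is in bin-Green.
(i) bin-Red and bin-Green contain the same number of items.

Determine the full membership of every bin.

From (a): fuse ∈ bin-Red.
From (h): fuse ∈ bin-Green.
(b) (exactly one): gasket ∉ bin-Green.
(e) (disjoint): fuse ∉ bin-Blue.
(f): valve matches gasket: valve ∉ bin-Green.
Suppose gasket ∉ bin-Red: no assignment then satisfies all the clues, so gasket ∈ bin-Red.

bin-Red = {fuse, gasket, valve}; bin-Green = {anchor, clip, fuse}; bin-Blue = {gasket, valve}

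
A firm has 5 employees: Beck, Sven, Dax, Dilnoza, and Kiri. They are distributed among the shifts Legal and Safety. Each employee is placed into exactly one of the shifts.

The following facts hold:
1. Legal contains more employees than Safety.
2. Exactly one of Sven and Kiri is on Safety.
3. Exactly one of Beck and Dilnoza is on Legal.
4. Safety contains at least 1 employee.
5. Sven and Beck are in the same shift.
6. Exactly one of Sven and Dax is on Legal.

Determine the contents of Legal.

Legal = {Dax, Dilnoza, Kiri}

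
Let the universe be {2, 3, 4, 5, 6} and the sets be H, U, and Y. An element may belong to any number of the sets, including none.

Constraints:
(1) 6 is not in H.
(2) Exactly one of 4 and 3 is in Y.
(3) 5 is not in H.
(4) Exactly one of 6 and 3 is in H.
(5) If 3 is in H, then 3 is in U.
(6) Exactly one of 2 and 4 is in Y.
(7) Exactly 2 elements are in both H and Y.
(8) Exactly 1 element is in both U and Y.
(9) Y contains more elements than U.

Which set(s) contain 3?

From (1): 6 ∉ H.
From (3): 5 ∉ H.
(4) (exactly one): 3 ∈ H.
(5): 3 ∈ U.
Suppose 3 ∉ Y: no assignment then satisfies all the clues, so 3 ∈ Y.

3: H, U, Y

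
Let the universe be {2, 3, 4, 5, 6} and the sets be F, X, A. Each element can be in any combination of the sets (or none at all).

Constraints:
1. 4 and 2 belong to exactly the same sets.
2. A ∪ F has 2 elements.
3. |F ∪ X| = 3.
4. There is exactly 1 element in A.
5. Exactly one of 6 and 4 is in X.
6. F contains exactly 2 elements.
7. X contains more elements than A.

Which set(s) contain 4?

4: none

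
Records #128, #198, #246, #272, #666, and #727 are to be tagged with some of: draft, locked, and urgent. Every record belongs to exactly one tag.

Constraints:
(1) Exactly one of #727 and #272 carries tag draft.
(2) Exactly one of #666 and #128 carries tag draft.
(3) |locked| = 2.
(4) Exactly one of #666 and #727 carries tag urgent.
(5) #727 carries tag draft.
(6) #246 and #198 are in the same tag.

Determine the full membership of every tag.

draft = {#128, #727}; locked = {#198, #246}; urgent = {#272, #666}

From (5): #727 ∈ draft.
(1) (exactly one): #272 ∉ draft.
(4) (exactly one): #666 ∈ urgent.
(2) (exactly one): #128 ∈ draft.
Suppose #198 ∈ draft: no assignment then satisfies all the clues, so #198 ∉ draft.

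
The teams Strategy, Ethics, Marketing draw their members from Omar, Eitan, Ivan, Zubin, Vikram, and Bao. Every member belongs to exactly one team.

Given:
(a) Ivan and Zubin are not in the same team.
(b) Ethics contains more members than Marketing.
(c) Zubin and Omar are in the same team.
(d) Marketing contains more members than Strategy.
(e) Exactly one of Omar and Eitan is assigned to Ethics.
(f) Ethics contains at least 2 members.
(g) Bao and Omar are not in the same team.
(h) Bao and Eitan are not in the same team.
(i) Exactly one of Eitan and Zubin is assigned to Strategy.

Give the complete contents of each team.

Strategy = {Eitan}; Ethics = {Omar, Vikram, Zubin}; Marketing = {Bao, Ivan}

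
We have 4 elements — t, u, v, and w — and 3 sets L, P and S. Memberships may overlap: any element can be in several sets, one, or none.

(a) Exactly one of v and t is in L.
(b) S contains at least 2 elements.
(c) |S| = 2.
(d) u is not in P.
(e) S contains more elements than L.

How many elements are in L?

1

From (d): u ∉ P.
Suppose u ∈ L: no assignment then satisfies all the clues, so u ∉ L.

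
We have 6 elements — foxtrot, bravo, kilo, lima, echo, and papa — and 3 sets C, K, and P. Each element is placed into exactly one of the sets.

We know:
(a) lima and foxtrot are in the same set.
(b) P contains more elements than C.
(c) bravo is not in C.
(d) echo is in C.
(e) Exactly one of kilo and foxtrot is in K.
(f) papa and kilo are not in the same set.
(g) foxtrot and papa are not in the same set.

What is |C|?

2

From (c): bravo ∉ C.
From (d): echo ∈ C.
Suppose foxtrot ∈ C: no assignment then satisfies all the clues, so foxtrot ∉ C.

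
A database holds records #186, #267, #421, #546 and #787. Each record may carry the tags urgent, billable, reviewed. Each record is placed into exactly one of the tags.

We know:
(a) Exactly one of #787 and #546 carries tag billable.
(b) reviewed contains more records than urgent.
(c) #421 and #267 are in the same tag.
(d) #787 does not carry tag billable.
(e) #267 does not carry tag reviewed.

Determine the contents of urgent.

urgent = {}

From (d): #787 ∉ billable.
From (e): #267 ∉ reviewed.
(a) (exactly one): #546 ∈ billable.
(c): #421 matches #267: #421 ∉ reviewed.
Suppose #186 ∈ urgent: no assignment then satisfies all the clues, so #186 ∉ urgent.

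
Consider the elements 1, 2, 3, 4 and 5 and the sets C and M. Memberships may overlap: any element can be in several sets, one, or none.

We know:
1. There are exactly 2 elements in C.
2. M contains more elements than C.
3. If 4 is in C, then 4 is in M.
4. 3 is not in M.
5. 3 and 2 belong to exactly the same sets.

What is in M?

M = {1, 4, 5}

From (4): 3 ∉ M.
(5): 2 matches 3: 2 ∉ M.
Suppose 1 ∉ M: no assignment then satisfies all the clues, so 1 ∈ M.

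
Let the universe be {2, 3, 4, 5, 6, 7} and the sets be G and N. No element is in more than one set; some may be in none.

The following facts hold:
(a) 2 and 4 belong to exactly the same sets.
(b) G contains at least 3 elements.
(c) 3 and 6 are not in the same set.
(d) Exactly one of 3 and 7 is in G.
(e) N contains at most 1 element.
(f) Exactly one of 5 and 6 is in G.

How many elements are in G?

4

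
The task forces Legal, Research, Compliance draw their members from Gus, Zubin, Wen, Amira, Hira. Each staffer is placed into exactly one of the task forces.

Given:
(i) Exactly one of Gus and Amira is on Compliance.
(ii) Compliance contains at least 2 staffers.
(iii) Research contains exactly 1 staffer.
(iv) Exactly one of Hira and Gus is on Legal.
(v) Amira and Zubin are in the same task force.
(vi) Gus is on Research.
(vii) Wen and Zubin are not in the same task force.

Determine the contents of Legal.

Legal = {Hira, Wen}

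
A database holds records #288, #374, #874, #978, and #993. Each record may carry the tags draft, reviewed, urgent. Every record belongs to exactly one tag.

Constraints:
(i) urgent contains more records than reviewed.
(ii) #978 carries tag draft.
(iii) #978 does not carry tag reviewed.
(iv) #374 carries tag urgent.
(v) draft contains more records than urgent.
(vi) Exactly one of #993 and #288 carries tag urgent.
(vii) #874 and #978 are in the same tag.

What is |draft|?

3

From (ii): #978 ∈ draft.
From (iv): #374 ∈ urgent.
(vii): #874 matches #978: #874 ∈ draft.
Suppose #288 ∈ reviewed: no assignment then satisfies all the clues, so #288 ∉ reviewed.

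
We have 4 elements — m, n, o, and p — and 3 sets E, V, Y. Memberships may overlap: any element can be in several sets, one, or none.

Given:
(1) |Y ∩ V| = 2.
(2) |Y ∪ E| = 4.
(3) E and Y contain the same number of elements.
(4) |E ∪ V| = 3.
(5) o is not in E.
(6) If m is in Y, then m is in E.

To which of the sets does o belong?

o: Y

From (5): o ∉ E.
Suppose o ∈ V: no assignment then satisfies all the clues, so o ∉ V.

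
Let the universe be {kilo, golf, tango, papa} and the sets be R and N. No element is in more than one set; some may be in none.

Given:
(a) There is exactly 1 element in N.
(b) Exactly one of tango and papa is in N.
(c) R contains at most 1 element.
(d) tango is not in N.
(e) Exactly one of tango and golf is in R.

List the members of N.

From (d): tango ∉ N.
(b) (exactly one): papa ∈ N.
(a): N already has 1, so the rest are out.

N = {papa}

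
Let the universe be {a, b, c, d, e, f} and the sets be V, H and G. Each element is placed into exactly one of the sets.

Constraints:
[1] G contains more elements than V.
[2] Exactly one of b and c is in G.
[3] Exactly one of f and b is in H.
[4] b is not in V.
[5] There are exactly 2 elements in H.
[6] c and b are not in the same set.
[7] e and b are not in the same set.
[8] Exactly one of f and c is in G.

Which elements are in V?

From (4): b ∉ V.
Suppose a ∈ V: no assignment then satisfies all the clues, so a ∉ V.

V = {f}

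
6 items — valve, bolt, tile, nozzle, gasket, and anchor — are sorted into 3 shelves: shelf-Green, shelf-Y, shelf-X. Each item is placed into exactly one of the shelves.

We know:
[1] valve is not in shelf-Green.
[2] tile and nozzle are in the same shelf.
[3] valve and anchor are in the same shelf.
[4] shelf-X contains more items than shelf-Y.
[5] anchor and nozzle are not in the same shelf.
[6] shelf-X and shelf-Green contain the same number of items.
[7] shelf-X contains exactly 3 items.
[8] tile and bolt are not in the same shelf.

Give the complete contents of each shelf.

shelf-Green = {gasket, nozzle, tile}; shelf-Y = {}; shelf-X = {anchor, bolt, valve}

From (1): valve ∉ shelf-Green.
(3): anchor matches valve: anchor ∉ shelf-Green.
Suppose valve ∈ shelf-Y: no assignment then satisfies all the clues, so valve ∉ shelf-Y.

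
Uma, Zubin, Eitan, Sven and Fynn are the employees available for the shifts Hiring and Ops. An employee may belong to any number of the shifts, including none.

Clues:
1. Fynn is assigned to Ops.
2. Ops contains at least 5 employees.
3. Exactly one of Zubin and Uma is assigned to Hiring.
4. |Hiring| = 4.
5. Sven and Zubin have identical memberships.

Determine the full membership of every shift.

Hiring = {Eitan, Fynn, Sven, Zubin}; Ops = {Eitan, Fynn, Sven, Uma, Zubin}

From (1): Fynn ∈ Ops.
(2): only 5 candidates remain for Ops, so all are in.
Suppose Uma ∈ Hiring: no assignment then satisfies all the clues, so Uma ∉ Hiring.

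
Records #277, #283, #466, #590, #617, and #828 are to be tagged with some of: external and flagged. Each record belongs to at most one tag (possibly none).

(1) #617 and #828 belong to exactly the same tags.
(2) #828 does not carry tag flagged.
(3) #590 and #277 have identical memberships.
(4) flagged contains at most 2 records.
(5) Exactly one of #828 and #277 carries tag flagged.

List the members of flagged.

From (2): #828 ∉ flagged.
(1): #617 matches #828: #617 ∉ flagged.
(5) (exactly one): #277 ∈ flagged.
(3): #590 matches #277: #590 ∉ external.
(3): #590 matches #277: #590 ∈ flagged.
(4): flagged already has 2, so the rest are out.

flagged = {#277, #590}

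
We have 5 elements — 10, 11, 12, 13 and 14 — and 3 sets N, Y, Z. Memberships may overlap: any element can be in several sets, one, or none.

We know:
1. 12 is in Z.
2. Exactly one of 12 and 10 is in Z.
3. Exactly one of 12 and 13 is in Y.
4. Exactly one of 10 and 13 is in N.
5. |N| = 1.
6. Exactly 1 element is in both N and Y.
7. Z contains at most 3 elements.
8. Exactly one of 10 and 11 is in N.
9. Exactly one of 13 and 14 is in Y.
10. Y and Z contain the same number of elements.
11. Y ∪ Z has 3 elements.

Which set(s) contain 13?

13: Y, Z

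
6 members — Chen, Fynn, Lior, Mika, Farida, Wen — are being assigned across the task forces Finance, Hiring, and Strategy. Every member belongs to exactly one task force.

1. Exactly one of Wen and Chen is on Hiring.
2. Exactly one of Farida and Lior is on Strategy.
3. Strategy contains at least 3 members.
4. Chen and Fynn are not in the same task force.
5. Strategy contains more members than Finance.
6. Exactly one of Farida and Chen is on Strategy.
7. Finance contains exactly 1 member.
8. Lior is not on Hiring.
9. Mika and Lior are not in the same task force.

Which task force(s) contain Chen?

Chen: Hiring

From (8): Lior ∉ Hiring.
Suppose Chen ∈ Finance: no assignment then satisfies all the clues, so Chen ∉ Finance.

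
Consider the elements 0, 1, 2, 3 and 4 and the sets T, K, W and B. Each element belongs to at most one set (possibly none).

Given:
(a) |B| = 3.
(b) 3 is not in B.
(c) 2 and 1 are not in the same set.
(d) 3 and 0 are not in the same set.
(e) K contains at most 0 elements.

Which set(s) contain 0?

0: B

From (b): 3 ∉ B.
(e): K already has 0, so the rest are out.
Suppose 0 ∈ T: no assignment then satisfies all the clues, so 0 ∉ T.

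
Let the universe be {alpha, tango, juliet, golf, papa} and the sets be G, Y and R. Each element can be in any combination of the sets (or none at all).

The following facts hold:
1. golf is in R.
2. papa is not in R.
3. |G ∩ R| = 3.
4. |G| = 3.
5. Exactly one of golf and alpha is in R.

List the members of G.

G = {golf, juliet, tango}

From (1): golf ∈ R.
From (2): papa ∉ R.
(5) (exactly one): alpha ∉ R.
Suppose alpha ∈ G: no assignment then satisfies all the clues, so alpha ∉ G.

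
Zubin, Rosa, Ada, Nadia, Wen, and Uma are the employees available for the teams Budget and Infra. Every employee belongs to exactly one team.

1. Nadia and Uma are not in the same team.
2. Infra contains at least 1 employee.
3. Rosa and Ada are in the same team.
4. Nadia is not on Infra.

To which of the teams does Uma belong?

Uma: Infra

From (4): Nadia ∉ Infra.
Only one team left: Nadia ∈ Budget.
(1): Uma ∉ Budget.
Only one team left: Uma ∈ Infra.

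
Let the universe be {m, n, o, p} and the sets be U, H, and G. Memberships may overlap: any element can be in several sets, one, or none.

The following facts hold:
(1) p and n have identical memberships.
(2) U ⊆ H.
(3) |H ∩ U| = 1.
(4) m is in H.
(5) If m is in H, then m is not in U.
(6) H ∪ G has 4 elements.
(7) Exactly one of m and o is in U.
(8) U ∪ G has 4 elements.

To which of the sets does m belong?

From (4): m ∈ H.
(5): m ∉ U.
(7) (exactly one): o ∈ U.
(2) with o ∈ U: o ∈ H.
Suppose m ∉ G: no assignment then satisfies all the clues, so m ∈ G.

m: G, H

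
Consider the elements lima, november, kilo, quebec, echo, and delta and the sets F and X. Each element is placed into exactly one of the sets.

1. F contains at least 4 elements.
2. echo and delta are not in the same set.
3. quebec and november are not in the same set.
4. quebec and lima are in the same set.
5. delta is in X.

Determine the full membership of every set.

F = {echo, kilo, lima, quebec}; X = {delta, november}

From (5): delta ∈ X.
(2): echo ∉ X.
Only one set left: echo ∈ F.
Suppose lima ∉ F: no assignment then satisfies all the clues, so lima ∈ F.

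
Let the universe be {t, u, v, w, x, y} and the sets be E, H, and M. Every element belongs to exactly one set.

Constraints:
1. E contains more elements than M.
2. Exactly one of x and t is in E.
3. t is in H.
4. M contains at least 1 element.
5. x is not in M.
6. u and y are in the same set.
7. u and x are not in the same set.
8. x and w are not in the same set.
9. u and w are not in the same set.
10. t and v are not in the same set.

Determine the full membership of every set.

E = {v, x}; H = {t, u, y}; M = {w}

From (3): t ∈ H.
From (5): x ∉ M.
(2) (exactly one): x ∈ E.
(7): u ∉ E.
(8): w ∉ E.
(10): v ∉ H.
(6): y matches u: y ∉ E.
Suppose u ∉ H: no assignment then satisfies all the clues, so u ∈ H.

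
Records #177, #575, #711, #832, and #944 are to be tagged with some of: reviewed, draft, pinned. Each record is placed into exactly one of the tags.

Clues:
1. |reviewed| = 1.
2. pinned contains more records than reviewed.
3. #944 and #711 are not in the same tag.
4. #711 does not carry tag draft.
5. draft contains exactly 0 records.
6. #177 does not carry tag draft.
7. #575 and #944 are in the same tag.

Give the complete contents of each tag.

reviewed = {#711}; draft = {}; pinned = {#177, #575, #832, #944}

From (4): #711 ∉ draft.
From (6): #177 ∉ draft.
(5): draft already has 0, so the rest are out.
Suppose #177 ∈ reviewed: no assignment then satisfies all the clues, so #177 ∉ reviewed.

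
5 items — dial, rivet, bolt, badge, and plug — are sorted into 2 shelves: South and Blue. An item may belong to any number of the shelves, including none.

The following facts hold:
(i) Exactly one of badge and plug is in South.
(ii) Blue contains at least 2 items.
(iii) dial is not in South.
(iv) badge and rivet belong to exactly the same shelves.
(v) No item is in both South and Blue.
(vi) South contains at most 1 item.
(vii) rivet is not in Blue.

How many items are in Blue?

2

From (iii): dial ∉ South.
From (vii): rivet ∉ Blue.
(iv): badge matches rivet: badge ∉ Blue.
Suppose dial ∉ Blue: no assignment then satisfies all the clues, so dial ∈ Blue.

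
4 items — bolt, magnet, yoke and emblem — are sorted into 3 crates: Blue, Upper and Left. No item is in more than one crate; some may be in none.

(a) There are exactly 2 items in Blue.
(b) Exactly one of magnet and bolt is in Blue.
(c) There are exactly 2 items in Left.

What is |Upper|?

0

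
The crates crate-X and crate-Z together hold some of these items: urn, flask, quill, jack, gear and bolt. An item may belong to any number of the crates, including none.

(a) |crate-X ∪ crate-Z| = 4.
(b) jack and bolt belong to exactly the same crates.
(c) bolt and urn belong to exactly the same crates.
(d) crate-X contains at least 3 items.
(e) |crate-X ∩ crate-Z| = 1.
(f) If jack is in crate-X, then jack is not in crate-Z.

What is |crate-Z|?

1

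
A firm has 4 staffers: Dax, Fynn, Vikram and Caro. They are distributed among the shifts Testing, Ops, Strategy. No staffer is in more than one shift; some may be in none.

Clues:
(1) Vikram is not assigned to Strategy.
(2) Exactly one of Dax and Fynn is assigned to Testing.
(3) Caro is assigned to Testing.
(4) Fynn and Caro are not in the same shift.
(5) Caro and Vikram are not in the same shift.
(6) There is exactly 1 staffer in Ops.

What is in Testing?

Testing = {Caro, Dax}

From (1): Vikram ∉ Strategy.
From (3): Caro ∈ Testing.
(4): Fynn ∉ Testing.
(5): Vikram ∉ Testing.
(2) (exactly one): Dax ∈ Testing.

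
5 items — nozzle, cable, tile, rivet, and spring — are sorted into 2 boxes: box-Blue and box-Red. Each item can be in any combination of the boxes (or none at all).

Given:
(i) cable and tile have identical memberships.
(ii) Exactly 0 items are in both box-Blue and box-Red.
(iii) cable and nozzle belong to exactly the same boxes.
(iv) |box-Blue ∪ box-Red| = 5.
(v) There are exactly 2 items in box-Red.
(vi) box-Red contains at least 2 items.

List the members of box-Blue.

box-Blue = {cable, nozzle, tile}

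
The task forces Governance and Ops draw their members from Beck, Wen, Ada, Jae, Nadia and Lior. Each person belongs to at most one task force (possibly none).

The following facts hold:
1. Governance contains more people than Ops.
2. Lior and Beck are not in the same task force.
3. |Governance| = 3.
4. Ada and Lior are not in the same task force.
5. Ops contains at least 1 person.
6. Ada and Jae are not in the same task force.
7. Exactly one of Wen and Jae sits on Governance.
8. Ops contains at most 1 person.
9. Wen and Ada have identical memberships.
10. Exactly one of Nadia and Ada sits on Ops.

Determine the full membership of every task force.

Governance = {Ada, Beck, Wen}; Ops = {Nadia}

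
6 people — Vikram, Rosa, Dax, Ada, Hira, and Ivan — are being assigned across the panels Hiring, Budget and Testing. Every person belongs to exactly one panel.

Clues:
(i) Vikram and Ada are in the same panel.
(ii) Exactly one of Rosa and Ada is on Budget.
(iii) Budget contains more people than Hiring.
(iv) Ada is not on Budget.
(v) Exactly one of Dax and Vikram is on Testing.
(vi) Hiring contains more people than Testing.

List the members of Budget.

Budget = {Hira, Ivan, Rosa}

From (iv): Ada ∉ Budget.
(i): Vikram matches Ada: Vikram ∉ Budget.
(ii) (exactly one): Rosa ∈ Budget.
Suppose Dax ∈ Budget: no assignment then satisfies all the clues, so Dax ∉ Budget.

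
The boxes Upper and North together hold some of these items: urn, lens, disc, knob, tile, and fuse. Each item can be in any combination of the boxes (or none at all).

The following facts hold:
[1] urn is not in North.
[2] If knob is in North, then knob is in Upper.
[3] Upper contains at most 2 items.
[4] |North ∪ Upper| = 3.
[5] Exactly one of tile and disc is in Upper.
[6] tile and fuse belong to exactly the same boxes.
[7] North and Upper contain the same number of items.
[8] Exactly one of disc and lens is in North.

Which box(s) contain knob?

knob: North, Upper

From (1): urn ∉ North.
Suppose knob ∉ Upper: no assignment then satisfies all the clues, so knob ∈ Upper.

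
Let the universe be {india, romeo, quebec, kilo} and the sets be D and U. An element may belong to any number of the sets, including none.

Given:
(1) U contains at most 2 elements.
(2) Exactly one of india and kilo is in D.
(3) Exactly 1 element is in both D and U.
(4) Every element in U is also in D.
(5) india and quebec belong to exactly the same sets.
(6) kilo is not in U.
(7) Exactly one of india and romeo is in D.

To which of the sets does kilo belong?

kilo: D

From (6): kilo ∉ U.
Suppose kilo ∉ D: no assignment then satisfies all the clues, so kilo ∈ D.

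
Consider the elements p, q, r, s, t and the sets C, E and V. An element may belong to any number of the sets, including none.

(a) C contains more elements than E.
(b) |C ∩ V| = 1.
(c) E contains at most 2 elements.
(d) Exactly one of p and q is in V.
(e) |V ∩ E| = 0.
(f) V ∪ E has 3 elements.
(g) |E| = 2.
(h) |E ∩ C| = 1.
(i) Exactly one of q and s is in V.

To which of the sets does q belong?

q: C, V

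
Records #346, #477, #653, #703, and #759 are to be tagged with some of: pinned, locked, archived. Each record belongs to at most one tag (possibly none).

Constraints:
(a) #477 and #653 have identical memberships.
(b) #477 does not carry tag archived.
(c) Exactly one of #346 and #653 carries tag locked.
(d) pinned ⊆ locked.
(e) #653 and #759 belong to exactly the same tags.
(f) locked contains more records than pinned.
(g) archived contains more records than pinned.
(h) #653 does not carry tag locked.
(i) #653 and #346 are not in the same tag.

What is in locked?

locked = {#346}

From (b): #477 ∉ archived.
From (h): #653 ∉ locked.
(a): #477 matches #653: #477 ∉ locked.
(a): #653 matches #477: #653 ∉ archived.
(c) (exactly one): #346 ∈ locked.
(d) contrapositive: #477 ∉ pinned.
(d) contrapositive: #653 ∉ pinned.
(e): #759 matches #653: #759 ∉ pinned.
(e): #759 matches #653: #759 ∉ locked.
(e): #759 matches #653: #759 ∉ archived.
Suppose #703 ∈ locked: no assignment then satisfies all the clues, so #703 ∉ locked.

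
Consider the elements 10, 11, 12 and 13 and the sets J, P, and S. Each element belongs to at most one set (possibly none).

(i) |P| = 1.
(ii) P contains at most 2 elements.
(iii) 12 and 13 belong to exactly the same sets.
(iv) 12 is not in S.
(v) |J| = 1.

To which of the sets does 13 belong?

13: none

From (iv): 12 ∉ S.
(iii): 13 matches 12: 13 ∉ S.
Suppose 13 ∈ J: no assignment then satisfies all the clues, so 13 ∉ J.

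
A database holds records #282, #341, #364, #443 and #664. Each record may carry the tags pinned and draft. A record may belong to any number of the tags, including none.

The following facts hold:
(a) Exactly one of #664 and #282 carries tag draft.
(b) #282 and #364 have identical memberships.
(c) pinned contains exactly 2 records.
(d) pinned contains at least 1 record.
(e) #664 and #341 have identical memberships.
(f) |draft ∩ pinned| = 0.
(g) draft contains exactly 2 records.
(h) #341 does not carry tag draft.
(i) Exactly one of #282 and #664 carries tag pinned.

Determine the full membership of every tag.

pinned = {#341, #664}; draft = {#282, #364}

From (h): #341 ∉ draft.
(e): #664 matches #341: #664 ∉ draft.
(a) (exactly one): #282 ∈ draft.
(b): #364 matches #282: #364 ∈ draft.
(g): draft already has 2, so the rest are out.
Suppose #282 ∈ pinned: no assignment then satisfies all the clues, so #282 ∉ pinned.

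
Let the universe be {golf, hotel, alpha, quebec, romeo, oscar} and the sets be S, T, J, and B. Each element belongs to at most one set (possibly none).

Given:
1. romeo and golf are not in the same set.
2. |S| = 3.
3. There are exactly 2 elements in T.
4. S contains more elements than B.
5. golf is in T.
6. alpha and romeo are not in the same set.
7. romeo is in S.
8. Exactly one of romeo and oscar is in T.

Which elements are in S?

From (5): golf ∈ T.
From (7): romeo ∈ S.
(6): alpha ∉ S.
(8) (exactly one): oscar ∈ T.
(2): only 3 candidates remain for S, so all are in.
(3): T already has 2, so the rest are out.

S = {hotel, quebec, romeo}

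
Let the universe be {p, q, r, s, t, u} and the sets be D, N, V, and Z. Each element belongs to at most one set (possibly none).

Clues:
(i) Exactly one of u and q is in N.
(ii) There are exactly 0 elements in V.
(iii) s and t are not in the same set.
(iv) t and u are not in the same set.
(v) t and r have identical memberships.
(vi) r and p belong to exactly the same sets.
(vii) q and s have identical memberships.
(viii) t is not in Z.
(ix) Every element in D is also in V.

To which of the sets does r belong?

r: none

From (viii): t ∉ Z.
(ii): V already has 0, so the rest are out.
(v): r matches t: r ∉ Z.
(vi): p matches r: p ∉ Z.
(ix) contrapositive: p ∉ D.
(ix) contrapositive: q ∉ D.
(ix) contrapositive: r ∉ D.
(ix) contrapositive: s ∉ D.
(ix) contrapositive: t ∉ D.
(ix) contrapositive: u ∉ D.
Suppose r ∈ N: no assignment then satisfies all the clues, so r ∉ N.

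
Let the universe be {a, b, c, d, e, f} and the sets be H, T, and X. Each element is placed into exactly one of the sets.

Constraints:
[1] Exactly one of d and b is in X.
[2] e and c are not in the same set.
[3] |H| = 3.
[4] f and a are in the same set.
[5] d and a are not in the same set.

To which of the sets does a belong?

a: H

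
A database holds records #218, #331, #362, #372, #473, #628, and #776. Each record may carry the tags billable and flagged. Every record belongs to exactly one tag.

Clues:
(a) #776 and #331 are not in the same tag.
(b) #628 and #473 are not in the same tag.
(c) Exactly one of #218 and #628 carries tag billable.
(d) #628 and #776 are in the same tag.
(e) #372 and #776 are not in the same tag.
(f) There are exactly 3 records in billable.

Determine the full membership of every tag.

billable = {#362, #628, #776}; flagged = {#218, #331, #372, #473}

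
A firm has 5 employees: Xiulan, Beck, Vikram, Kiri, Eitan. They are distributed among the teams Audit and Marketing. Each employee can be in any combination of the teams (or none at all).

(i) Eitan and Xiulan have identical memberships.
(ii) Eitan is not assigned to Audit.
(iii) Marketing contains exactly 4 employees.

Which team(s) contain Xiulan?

Xiulan: Marketing

From (ii): Eitan ∉ Audit.
(i): Xiulan matches Eitan: Xiulan ∉ Audit.
Suppose Xiulan ∉ Marketing: no assignment then satisfies all the clues, so Xiulan ∈ Marketing.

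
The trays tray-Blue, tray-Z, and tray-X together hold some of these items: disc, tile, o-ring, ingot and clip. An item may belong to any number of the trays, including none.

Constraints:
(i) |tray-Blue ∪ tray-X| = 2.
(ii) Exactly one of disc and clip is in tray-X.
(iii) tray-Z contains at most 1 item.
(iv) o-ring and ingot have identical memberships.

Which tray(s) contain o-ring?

o-ring: none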